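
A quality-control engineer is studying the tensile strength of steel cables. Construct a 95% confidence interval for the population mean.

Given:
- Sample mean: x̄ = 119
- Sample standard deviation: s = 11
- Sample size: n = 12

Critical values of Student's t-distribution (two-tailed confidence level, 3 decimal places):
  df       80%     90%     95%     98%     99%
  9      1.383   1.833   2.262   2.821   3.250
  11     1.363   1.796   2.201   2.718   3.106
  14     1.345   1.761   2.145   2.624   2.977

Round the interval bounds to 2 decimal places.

The population standard deviation σ is unknown (only the sample standard deviation s is given), so use a t-interval with df = n - 1 = 12 - 1 = 11.

For 95% confidence with df = 11, t* = 2.201 (from t-table)

Standard error: SE = s/√n = 11/√12 = 3.175426

Margin of error: E = t* × SE = 2.201 × 3.175426 = 6.9891

T-interval: x̄ ± E = 119 ± 6.9891 = (112.0109, 125.9891)

Rounded to 2 decimal places:

(112.01, 125.99)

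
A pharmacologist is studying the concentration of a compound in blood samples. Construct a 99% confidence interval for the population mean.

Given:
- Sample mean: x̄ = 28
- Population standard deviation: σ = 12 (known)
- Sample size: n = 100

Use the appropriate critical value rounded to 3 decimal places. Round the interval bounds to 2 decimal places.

The population standard deviation σ is known, so use a z-interval (standard normal critical value).

For 99% confidence, z* = 2.576 (from standard normal table)

Standard error: SE = σ/√n = 12/√100 = 1.200000

Margin of error: E = z* × SE = 2.576 × 1.200000 = 3.0912

Z-interval: x̄ ± E = 28 ± 3.0912 = (24.9088, 31.0912)

Rounded to 2 decimal places:

(24.91, 31.09)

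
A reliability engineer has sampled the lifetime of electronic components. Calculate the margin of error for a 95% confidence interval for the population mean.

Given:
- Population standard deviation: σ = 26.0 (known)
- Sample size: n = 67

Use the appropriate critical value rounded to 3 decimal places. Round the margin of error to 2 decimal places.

The population standard deviation σ is known, so use the z-interval margin of error formula.

For 95% confidence, z* = 1.96 (from standard normal table)

Margin of error formula for z-interval: E = z* × σ/√n

E = 1.96 × 26.0/√67
  = 1.96 × 3.176406
  = 6.2258

Rounded to 2 decimal places:

6.23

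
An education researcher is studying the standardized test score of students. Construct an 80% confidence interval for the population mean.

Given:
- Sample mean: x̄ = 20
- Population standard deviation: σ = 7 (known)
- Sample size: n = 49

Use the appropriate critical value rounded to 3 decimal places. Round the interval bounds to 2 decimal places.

The population standard deviation σ is known, so use a z-interval (standard normal critical value).

For 80% confidence, z* = 1.282 (from standard normal table)

Standard error: SE = σ/√n = 7/√49 = 1.000000

Margin of error: E = z* × SE = 1.282 × 1.000000 = 1.2820

Z-interval: x̄ ± E = 20 ± 1.2820 = (18.7180, 21.2820)

Rounded to 2 decimal places:

(18.72, 21.28)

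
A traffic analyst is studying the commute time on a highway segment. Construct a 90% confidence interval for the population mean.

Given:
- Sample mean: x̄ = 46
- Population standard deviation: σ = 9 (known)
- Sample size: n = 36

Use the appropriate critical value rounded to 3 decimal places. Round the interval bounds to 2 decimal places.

The population standard deviation σ is known, so use a z-interval (standard normal critical value).

For 90% confidence, z* = 1.645 (from standard normal table)

Standard error: SE = σ/√n = 9/√36 = 1.500000

Margin of error: E = z* × SE = 1.645 × 1.500000 = 2.4675

Z-interval: x̄ ± E = 46 ± 2.4675 = (43.5325, 48.4675)

Rounded to 2 decimal places:

(43.53, 48.47)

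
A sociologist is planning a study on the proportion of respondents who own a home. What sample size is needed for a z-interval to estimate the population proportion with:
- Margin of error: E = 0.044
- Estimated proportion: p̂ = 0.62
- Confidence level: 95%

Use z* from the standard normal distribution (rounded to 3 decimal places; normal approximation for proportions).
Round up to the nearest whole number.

Using z* for proportion z-interval (normal approximation).

For 95% confidence, z* = 1.96 (from standard normal table)

Sample size formula for proportion z-interval: n = z*²p̂(1-p̂)/E²

n = 1.96² × 0.62 × 0.38 / 0.044²
  = 3.8416 × 0.2356 / 0.001936
  = 467.5005

Round up to the nearest whole number: n = 468

468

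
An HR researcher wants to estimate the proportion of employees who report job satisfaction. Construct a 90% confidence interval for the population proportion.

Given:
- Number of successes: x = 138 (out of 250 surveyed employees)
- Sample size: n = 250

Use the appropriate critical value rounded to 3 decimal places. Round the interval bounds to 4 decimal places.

Sample proportion: p̂ = 138/250 = 0.552000

Check conditions for normal approximation:
  np̂ = 138 ≥ 10 ✓
  n(1-p̂) = 112 ≥ 10 ✓

The sample is large enough, so use a z-interval (normal approximation) for the proportion.

For 90% confidence, z* = 1.645 (from standard normal table)

Standard error: SE = √(p̂(1-p̂)/n) = √(0.552000×0.448000/250) = 0.03145130

Margin of error: E = z* × SE = 1.645 × 0.03145130 = 0.051737

Z-interval: p̂ ± E = 0.552000 ± 0.051737 = (0.500263, 0.603737)

Rounded to 4 decimal places:

(0.5003, 0.6037)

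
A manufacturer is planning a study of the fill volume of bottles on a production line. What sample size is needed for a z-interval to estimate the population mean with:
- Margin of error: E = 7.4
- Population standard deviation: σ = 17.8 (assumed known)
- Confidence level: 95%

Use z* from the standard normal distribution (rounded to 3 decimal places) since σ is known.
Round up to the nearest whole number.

Using z* since population σ is known (z-interval formula).

For 95% confidence, z* = 1.96 (from standard normal table)

Sample size formula for z-interval: n = (z*σ/E)²

n = (1.96 × 17.8 / 7.4)²
  = (4.714595)²
  = 22.2274

Round up to the nearest whole number: n = 23

23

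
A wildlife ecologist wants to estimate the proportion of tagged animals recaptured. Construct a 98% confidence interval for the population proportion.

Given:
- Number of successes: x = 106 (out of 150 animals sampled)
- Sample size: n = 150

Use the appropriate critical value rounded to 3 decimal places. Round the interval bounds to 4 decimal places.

Sample proportion: p̂ = 106/150 = 0.706667

Check conditions for normal approximation:
  np̂ = 106 ≥ 10 ✓
  n(1-p̂) = 44 ≥ 10 ✓

The sample is large enough, so use a z-interval (normal approximation) for the proportion.

For 98% confidence, z* = 2.326 (from standard normal table)

Standard error: SE = √(p̂(1-p̂)/n) = √(0.706667×0.293333/150) = 0.03717426

Margin of error: E = z* × SE = 2.326 × 0.03717426 = 0.086467

Z-interval: p̂ ± E = 0.706667 ± 0.086467 = (0.620199, 0.793134)

Rounded to 4 decimal places:

(0.6202, 0.7931)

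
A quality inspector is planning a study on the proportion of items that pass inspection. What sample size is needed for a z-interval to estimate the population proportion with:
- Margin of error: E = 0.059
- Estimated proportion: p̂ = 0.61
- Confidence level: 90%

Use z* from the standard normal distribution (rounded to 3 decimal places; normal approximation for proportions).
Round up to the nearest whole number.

Using z* for proportion z-interval (normal approximation).

For 90% confidence, z* = 1.645 (from standard normal table)

Sample size formula for proportion z-interval: n = z*²p̂(1-p̂)/E²

n = 1.645² × 0.61 × 0.39 / 0.059²
  = 2.706025 × 0.2379 / 0.003481
  = 184.9363

Round up to the nearest whole number: n = 185

185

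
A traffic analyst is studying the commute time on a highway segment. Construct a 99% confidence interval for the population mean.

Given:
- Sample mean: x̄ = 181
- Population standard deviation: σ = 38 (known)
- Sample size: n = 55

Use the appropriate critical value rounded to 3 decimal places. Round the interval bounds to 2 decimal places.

The population standard deviation σ is known, so use a z-interval (standard normal critical value).

For 99% confidence, z* = 2.576 (from standard normal table)

Standard error: SE = σ/√n = 38/√55 = 5.123919

Margin of error: E = z* × SE = 2.576 × 5.123919 = 13.1992

Z-interval: x̄ ± E = 181 ± 13.1992 = (167.8008, 194.1992)

Rounded to 2 decimal places:

(167.80, 194.20)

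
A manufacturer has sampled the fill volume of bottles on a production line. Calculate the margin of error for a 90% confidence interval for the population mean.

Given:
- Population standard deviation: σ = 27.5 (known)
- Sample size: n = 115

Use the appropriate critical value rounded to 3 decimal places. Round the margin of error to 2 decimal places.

The population standard deviation σ is known, so use the z-interval margin of error formula.

For 90% confidence, z* = 1.645 (from standard normal table)

Margin of error formula for z-interval: E = z* × σ/√n

E = 1.645 × 27.5/√115
  = 1.645 × 2.564388
  = 4.2184

Rounded to 2 decimal places:

4.22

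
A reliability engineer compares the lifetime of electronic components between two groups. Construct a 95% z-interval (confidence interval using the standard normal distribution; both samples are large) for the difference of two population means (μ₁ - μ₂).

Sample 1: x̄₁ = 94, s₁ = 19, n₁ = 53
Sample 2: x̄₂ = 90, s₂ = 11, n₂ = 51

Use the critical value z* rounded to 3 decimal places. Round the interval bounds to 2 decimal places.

Both samples are large (n₁ = 53 ≥ 30, n₂ = 51 ≥ 30), so a z-interval for the difference of means applies.

Point estimate: x̄₁ - x̄₂ = 94 - 90 = 4

Standard error: SE = √(s₁²/n₁ + s₂²/n₂)
= √(19²/53 + 11²/51)
= √(6.811321 + 2.372549)
= 3.030490

For 95% confidence, z* = 1.96 (from standard normal table)
Margin of error: E = z* × SE = 1.96 × 3.030490 = 5.9398

Z-interval: (x̄₁ - x̄₂) ± E = 4 ± 5.9398 = (-1.9398, 9.9398)

Rounded to 2 decimal places:

(-1.94, 9.94)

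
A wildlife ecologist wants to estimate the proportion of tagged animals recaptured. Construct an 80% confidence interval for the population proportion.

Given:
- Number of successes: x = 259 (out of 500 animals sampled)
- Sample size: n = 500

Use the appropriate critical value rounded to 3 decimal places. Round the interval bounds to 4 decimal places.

Sample proportion: p̂ = 259/500 = 0.518000

Check conditions for normal approximation:
  np̂ = 259 ≥ 10 ✓
  n(1-p̂) = 241 ≥ 10 ✓

The sample is large enough, so use a z-interval (normal approximation) for the proportion.

For 80% confidence, z* = 1.282 (from standard normal table)

Standard error: SE = √(p̂(1-p̂)/n) = √(0.518000×0.482000/500) = 0.02234619

Margin of error: E = z* × SE = 1.282 × 0.02234619 = 0.028648

Z-interval: p̂ ± E = 0.518000 ± 0.028648 = (0.489352, 0.546648)

Rounded to 4 decimal places:

(0.4894, 0.5466)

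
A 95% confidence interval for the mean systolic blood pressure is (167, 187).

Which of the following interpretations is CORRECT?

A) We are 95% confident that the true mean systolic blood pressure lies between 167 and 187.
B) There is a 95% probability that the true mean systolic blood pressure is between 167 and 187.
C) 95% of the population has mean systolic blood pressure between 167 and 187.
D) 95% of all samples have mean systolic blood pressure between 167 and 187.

A confidence interval represents our confidence in the procedure, not a probability statement about the parameter.

Key concept: If we repeated this sampling process many times and computed a 95% CI each time, about 95% of those intervals would contain the true population parameter.

For this specific interval (167, 187):
- Midpoint (point estimate): 177
- Margin of error: 10

The correct interpretation is the one stating confidence that the true parameter lies in the interval — option A.

A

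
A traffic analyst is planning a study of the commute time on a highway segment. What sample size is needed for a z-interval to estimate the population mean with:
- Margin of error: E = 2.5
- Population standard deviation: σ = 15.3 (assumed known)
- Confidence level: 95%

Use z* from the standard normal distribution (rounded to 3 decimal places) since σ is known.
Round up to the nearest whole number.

Using z* since population σ is known (z-interval formula).

For 95% confidence, z* = 1.96 (from standard normal table)

Sample size formula for z-interval: n = (z*σ/E)²

n = (1.96 × 15.3 / 2.5)²
  = (11.995200)²
  = 143.8848

Round up to the nearest whole number: n = 144

144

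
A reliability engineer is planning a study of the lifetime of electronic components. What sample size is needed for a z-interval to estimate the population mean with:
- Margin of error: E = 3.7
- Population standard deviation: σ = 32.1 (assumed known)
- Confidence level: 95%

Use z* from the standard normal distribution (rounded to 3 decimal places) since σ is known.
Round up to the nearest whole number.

Using z* since population σ is known (z-interval formula).

For 95% confidence, z* = 1.96 (from standard normal table)

Sample size formula for z-interval: n = (z*σ/E)²

n = (1.96 × 32.1 / 3.7)²
  = (17.004324)²
  = 289.1470

Round up to the nearest whole number: n = 290

290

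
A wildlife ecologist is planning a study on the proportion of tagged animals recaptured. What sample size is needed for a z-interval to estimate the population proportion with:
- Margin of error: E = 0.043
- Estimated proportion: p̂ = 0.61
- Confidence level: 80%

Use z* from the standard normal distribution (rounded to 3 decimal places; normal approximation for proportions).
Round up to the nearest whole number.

Using z* for proportion z-interval (normal approximation).

For 80% confidence, z* = 1.282 (from standard normal table)

Sample size formula for proportion z-interval: n = z*²p̂(1-p̂)/E²

n = 1.282² × 0.61 × 0.39 / 0.043²
  = 1.643524 × 0.2379 / 0.001849
  = 211.4626

Round up to the nearest whole number: n = 212

212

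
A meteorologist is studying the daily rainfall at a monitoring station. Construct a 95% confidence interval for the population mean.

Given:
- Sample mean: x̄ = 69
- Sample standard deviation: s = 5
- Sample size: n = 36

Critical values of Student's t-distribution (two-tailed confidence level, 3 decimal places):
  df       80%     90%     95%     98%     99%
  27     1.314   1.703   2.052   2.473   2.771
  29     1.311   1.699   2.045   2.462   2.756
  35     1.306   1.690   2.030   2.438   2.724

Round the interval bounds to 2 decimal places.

The population standard deviation σ is unknown (only the sample standard deviation s is given), so use a t-interval with df = n - 1 = 36 - 1 = 35.

For 95% confidence with df = 35, t* = 2.030 (from t-table)

Standard error: SE = s/√n = 5/√36 = 0.833333

Margin of error: E = t* × SE = 2.030 × 0.833333 = 1.6917

T-interval: x̄ ± E = 69 ± 1.6917 = (67.3083, 70.6917)

Rounded to 2 decimal places:

(67.31, 70.69)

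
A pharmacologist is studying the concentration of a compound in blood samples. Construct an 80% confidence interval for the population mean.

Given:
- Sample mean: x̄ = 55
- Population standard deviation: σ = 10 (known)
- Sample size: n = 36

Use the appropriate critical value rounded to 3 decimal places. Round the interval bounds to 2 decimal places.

The population standard deviation σ is known, so use a z-interval (standard normal critical value).

For 80% confidence, z* = 1.282 (from standard normal table)

Standard error: SE = σ/√n = 10/√36 = 1.666667

Margin of error: E = z* × SE = 1.282 × 1.666667 = 2.1367

Z-interval: x̄ ± E = 55 ± 2.1367 = (52.8633, 57.1367)

Rounded to 2 decimal places:

(52.86, 57.14)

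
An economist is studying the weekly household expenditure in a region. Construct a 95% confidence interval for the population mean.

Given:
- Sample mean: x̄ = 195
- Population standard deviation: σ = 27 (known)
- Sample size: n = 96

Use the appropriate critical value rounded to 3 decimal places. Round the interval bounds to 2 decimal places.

The population standard deviation σ is known, so use a z-interval (standard normal critical value).

For 95% confidence, z* = 1.96 (from standard normal table)

Standard error: SE = σ/√n = 27/√96 = 2.755676

Margin of error: E = z* × SE = 1.96 × 2.755676 = 5.4011

Z-interval: x̄ ± E = 195 ± 5.4011 = (189.5989, 200.4011)

Rounded to 2 decimal places:

(189.60, 200.40)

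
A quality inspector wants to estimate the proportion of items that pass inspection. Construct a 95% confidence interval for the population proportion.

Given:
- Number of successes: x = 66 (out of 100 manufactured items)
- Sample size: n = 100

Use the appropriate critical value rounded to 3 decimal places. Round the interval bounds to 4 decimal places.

Sample proportion: p̂ = 66/100 = 0.660000

Check conditions for normal approximation:
  np̂ = 66 ≥ 10 ✓
  n(1-p̂) = 34 ≥ 10 ✓

The sample is large enough, so use a z-interval (normal approximation) for the proportion.

For 95% confidence, z* = 1.96 (from standard normal table)

Standard error: SE = √(p̂(1-p̂)/n) = √(0.660000×0.340000/100) = 0.04737088

Margin of error: E = z* × SE = 1.96 × 0.04737088 = 0.092847

Z-interval: p̂ ± E = 0.660000 ± 0.092847 = (0.567153, 0.752847)

Rounded to 4 decimal places:

(0.5672, 0.7528)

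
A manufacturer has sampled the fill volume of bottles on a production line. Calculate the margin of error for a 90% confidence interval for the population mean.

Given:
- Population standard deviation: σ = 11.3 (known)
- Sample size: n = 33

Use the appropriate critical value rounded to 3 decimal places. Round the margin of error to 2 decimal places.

The population standard deviation σ is known, so use the z-interval margin of error formula.

For 90% confidence, z* = 1.645 (from standard normal table)

Margin of error formula for z-interval: E = z* × σ/√n

E = 1.645 × 11.3/√33
  = 1.645 × 1.967078
  = 3.2358

Rounded to 2 decimal places:

3.24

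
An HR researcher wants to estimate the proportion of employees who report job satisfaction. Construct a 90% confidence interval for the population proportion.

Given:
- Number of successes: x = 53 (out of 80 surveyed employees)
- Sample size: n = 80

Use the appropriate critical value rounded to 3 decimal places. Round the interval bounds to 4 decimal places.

Sample proportion: p̂ = 53/80 = 0.662500

Check conditions for normal approximation:
  np̂ = 53 ≥ 10 ✓
  n(1-p̂) = 27 ≥ 10 ✓

The sample is large enough, so use a z-interval (normal approximation) for the proportion.

For 90% confidence, z* = 1.645 (from standard normal table)

Standard error: SE = √(p̂(1-p̂)/n) = √(0.662500×0.337500/80) = 0.05286702

Margin of error: E = z* × SE = 1.645 × 0.05286702 = 0.086966

Z-interval: p̂ ± E = 0.662500 ± 0.086966 = (0.575534, 0.749466)

Rounded to 4 decimal places:

(0.5755, 0.7495)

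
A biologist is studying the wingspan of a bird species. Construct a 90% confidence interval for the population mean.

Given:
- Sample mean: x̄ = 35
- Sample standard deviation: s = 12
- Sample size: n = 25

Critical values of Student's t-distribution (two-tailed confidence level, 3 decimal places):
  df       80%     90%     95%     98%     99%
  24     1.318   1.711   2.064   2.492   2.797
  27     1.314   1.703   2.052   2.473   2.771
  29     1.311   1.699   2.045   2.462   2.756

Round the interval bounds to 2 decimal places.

The population standard deviation σ is unknown (only the sample standard deviation s is given), so use a t-interval with df = n - 1 = 25 - 1 = 24.

For 90% confidence with df = 24, t* = 1.711 (from t-table)

Standard error: SE = s/√n = 12/√25 = 2.400000

Margin of error: E = t* × SE = 1.711 × 2.400000 = 4.1064

T-interval: x̄ ± E = 35 ± 4.1064 = (30.8936, 39.1064)

Rounded to 2 decimal places:

(30.89, 39.11)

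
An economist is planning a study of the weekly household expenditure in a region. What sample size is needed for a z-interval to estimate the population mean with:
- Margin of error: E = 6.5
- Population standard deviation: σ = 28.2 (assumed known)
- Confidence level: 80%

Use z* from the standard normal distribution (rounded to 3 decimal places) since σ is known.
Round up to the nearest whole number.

Using z* since population σ is known (z-interval formula).

For 80% confidence, z* = 1.282 (from standard normal table)

Sample size formula for z-interval: n = (z*σ/E)²

n = (1.282 × 28.2 / 6.5)²
  = (5.561908)²
  = 30.9348

Round up to the nearest whole number: n = 31

31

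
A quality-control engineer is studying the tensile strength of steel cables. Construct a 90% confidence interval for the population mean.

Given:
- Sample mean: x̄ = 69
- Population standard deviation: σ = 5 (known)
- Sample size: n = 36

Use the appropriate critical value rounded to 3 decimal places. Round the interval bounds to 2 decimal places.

The population standard deviation σ is known, so use a z-interval (standard normal critical value).

For 90% confidence, z* = 1.645 (from standard normal table)

Standard error: SE = σ/√n = 5/√36 = 0.833333

Margin of error: E = z* × SE = 1.645 × 0.833333 = 1.3708

Z-interval: x̄ ± E = 69 ± 1.3708 = (67.6292, 70.3708)

Rounded to 2 decimal places:

(67.63, 70.37)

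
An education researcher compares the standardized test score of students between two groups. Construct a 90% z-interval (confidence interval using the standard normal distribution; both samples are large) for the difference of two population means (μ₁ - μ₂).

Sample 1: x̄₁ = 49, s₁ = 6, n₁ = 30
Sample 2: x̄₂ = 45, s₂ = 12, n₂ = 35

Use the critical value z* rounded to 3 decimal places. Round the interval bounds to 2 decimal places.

Both samples are large (n₁ = 30 ≥ 30, n₂ = 35 ≥ 30), so a z-interval for the difference of means applies.

Point estimate: x̄₁ - x̄₂ = 49 - 45 = 4

Standard error: SE = √(s₁²/n₁ + s₂²/n₂)
= √(6²/30 + 12²/35)
= √(1.200000 + 4.114286)
= 2.305273

For 90% confidence, z* = 1.645 (from standard normal table)
Margin of error: E = z* × SE = 1.645 × 2.305273 = 3.7922

Z-interval: (x̄₁ - x̄₂) ± E = 4 ± 3.7922 = (0.2078, 7.7922)

Rounded to 2 decimal places:

(0.21, 7.79)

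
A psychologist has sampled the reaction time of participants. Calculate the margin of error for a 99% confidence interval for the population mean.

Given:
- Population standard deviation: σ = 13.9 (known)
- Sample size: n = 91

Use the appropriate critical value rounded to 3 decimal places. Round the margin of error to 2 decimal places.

The population standard deviation σ is known, so use the z-interval margin of error formula.

For 99% confidence, z* = 2.576 (from standard normal table)

Margin of error formula for z-interval: E = z* × σ/√n

E = 2.576 × 13.9/√91
  = 2.576 × 1.457116
  = 3.7535

Rounded to 2 decimal places:

3.75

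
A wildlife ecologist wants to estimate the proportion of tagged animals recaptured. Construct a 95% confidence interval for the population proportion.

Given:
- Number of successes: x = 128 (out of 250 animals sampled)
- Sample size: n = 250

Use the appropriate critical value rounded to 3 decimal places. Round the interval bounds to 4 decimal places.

Sample proportion: p̂ = 128/250 = 0.512000

Check conditions for normal approximation:
  np̂ = 128 ≥ 10 ✓
  n(1-p̂) = 122 ≥ 10 ✓

The sample is large enough, so use a z-interval (normal approximation) for the proportion.

For 95% confidence, z* = 1.96 (from standard normal table)

Standard error: SE = √(p̂(1-p̂)/n) = √(0.512000×0.488000/250) = 0.03161367

Margin of error: E = z* × SE = 1.96 × 0.03161367 = 0.061963

Z-interval: p̂ ± E = 0.512000 ± 0.061963 = (0.450037, 0.573963)

Rounded to 4 decimal places:

(0.4500, 0.5740)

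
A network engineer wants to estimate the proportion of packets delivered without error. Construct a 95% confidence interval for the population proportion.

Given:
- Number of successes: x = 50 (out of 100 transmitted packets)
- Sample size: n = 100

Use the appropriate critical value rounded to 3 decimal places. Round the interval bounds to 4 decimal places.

Sample proportion: p̂ = 50/100 = 0.500000

Check conditions for normal approximation:
  np̂ = 50 ≥ 10 ✓
  n(1-p̂) = 50 ≥ 10 ✓

The sample is large enough, so use a z-interval (normal approximation) for the proportion.

For 95% confidence, z* = 1.96 (from standard normal table)

Standard error: SE = √(p̂(1-p̂)/n) = √(0.500000×0.500000/100) = 0.05000000

Margin of error: E = z* × SE = 1.96 × 0.05000000 = 0.098000

Z-interval: p̂ ± E = 0.500000 ± 0.098000 = (0.402000, 0.598000)

Rounded to 4 decimal places:

(0.4020, 0.5980)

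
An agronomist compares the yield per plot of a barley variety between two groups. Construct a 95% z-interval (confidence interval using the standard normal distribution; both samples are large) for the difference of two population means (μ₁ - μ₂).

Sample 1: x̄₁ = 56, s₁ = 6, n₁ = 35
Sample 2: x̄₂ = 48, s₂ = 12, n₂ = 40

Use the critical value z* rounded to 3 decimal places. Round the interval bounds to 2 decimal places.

Both samples are large (n₁ = 35 ≥ 30, n₂ = 40 ≥ 30), so a z-interval for the difference of means applies.

Point estimate: x̄₁ - x̄₂ = 56 - 48 = 8

Standard error: SE = √(s₁²/n₁ + s₂²/n₂)
= √(6²/35 + 12²/40)
= √(1.028571 + 3.600000)
= 2.151411

For 95% confidence, z* = 1.96 (from standard normal table)
Margin of error: E = z* × SE = 1.96 × 2.151411 = 4.2168

Z-interval: (x̄₁ - x̄₂) ± E = 8 ± 4.2168 = (3.7832, 12.2168)

Rounded to 2 decimal places:

(3.78, 12.22)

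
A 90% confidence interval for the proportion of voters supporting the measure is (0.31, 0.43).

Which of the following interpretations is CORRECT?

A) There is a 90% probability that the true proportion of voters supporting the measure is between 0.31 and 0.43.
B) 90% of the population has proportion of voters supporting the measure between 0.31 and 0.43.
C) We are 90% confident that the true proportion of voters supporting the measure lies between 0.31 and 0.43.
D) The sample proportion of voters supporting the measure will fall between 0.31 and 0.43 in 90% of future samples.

A confidence interval represents our confidence in the procedure, not a probability statement about the parameter.

Key concept: If we repeated this sampling process many times and computed a 90% CI each time, about 90% of those intervals would contain the true population parameter.

For this specific interval (0.31, 0.43):
- Midpoint (point estimate): 0.37
- Margin of error: 0.06

The correct interpretation is the one stating confidence that the true parameter lies in the interval — option C.

C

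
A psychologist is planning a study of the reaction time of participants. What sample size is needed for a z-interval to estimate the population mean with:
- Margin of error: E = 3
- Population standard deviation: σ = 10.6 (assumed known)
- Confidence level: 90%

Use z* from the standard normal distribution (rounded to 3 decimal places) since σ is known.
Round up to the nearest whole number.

Using z* since population σ is known (z-interval formula).

For 90% confidence, z* = 1.645 (from standard normal table)

Sample size formula for z-interval: n = (z*σ/E)²

n = (1.645 × 10.6 / 3)²
  = (5.812333)²
  = 33.7832

Round up to the nearest whole number: n = 34

34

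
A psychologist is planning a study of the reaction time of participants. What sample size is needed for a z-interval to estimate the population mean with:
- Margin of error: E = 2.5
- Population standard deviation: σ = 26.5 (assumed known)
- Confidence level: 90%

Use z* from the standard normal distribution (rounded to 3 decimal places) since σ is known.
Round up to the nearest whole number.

Using z* since population σ is known (z-interval formula).

For 90% confidence, z* = 1.645 (from standard normal table)

Sample size formula for z-interval: n = (z*σ/E)²

n = (1.645 × 26.5 / 2.5)²
  = (17.437000)²
  = 304.0490

Round up to the nearest whole number: n = 305

305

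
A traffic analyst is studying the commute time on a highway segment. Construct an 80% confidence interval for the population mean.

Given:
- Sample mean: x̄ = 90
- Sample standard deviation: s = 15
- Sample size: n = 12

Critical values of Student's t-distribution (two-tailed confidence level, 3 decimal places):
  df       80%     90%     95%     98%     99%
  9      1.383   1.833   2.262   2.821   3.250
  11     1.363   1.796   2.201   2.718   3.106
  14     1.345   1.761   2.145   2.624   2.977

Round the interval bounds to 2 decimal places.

The population standard deviation σ is unknown (only the sample standard deviation s is given), so use a t-interval with df = n - 1 = 12 - 1 = 11.

For 80% confidence with df = 11, t* = 1.363 (from t-table)

Standard error: SE = s/√n = 15/√12 = 4.330127

Margin of error: E = t* × SE = 1.363 × 4.330127 = 5.9020

T-interval: x̄ ± E = 90 ± 5.9020 = (84.0980, 95.9020)

Rounded to 2 decimal places:

(84.10, 95.90)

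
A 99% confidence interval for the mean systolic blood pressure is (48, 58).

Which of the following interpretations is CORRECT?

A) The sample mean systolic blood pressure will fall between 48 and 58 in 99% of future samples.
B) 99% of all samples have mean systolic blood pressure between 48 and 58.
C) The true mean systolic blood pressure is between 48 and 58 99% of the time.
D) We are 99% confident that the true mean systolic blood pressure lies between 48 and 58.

A confidence interval represents our confidence in the procedure, not a probability statement about the parameter.

Key concept: If we repeated this sampling process many times and computed a 99% CI each time, about 99% of those intervals would contain the true population parameter.

For this specific interval (48, 58):
- Midpoint (point estimate): 53
- Margin of error: 5

The correct interpretation is the one stating confidence that the true parameter lies in the interval — option D.

D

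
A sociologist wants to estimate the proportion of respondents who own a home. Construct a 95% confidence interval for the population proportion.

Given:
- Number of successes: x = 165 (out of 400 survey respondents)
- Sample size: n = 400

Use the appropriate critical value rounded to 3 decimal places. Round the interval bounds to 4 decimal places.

Sample proportion: p̂ = 165/400 = 0.412500

Check conditions for normal approximation:
  np̂ = 165 ≥ 10 ✓
  n(1-p̂) = 235 ≥ 10 ✓

The sample is large enough, so use a z-interval (normal approximation) for the proportion.

For 95% confidence, z* = 1.96 (from standard normal table)

Standard error: SE = √(p̂(1-p̂)/n) = √(0.412500×0.587500/400) = 0.02461421

Margin of error: E = z* × SE = 1.96 × 0.02461421 = 0.048244

Z-interval: p̂ ± E = 0.412500 ± 0.048244 = (0.364256, 0.460744)

Rounded to 4 decimal places:

(0.3643, 0.4607)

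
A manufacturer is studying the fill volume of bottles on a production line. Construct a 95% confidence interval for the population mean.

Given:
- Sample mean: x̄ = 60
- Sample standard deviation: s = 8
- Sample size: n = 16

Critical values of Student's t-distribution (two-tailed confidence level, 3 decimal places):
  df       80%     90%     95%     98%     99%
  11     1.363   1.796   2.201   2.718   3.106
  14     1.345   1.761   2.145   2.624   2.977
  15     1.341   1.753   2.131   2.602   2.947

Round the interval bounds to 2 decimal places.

The population standard deviation σ is unknown (only the sample standard deviation s is given), so use a t-interval with df = n - 1 = 16 - 1 = 15.

For 95% confidence with df = 15, t* = 2.131 (from t-table)

Standard error: SE = s/√n = 8/√16 = 2.000000

Margin of error: E = t* × SE = 2.131 × 2.000000 = 4.2620

T-interval: x̄ ± E = 60 ± 4.2620 = (55.7380, 64.2620)

Rounded to 2 decimal places:

(55.74, 64.26)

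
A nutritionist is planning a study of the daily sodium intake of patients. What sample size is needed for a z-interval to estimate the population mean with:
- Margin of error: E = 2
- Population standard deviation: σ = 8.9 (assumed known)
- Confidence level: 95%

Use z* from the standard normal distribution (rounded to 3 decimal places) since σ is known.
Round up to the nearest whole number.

Using z* since population σ is known (z-interval formula).

For 95% confidence, z* = 1.96 (from standard normal table)

Sample size formula for z-interval: n = (z*σ/E)²

n = (1.96 × 8.9 / 2)²
  = (8.722000)²
  = 76.0733

Round up to the nearest whole number: n = 77

77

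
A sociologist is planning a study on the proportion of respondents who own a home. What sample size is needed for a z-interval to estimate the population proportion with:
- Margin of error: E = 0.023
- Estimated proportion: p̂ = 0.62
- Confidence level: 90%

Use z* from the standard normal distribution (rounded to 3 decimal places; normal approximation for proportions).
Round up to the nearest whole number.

Using z* for proportion z-interval (normal approximation).

For 90% confidence, z* = 1.645 (from standard normal table)

Sample size formula for proportion z-interval: n = z*²p̂(1-p̂)/E²

n = 1.645² × 0.62 × 0.38 / 0.023²
  = 2.706025 × 0.2356 / 0.000529
  = 1205.1786

Round up to the nearest whole number: n = 1206

1206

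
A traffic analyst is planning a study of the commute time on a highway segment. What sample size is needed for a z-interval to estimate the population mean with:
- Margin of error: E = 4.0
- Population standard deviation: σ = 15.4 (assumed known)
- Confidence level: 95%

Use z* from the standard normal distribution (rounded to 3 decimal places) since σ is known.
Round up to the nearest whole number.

Using z* since population σ is known (z-interval formula).

For 95% confidence, z* = 1.96 (from standard normal table)

Sample size formula for z-interval: n = (z*σ/E)²

n = (1.96 × 15.4 / 4.0)²
  = (7.546000)²
  = 56.9421

Round up to the nearest whole number: n = 57

57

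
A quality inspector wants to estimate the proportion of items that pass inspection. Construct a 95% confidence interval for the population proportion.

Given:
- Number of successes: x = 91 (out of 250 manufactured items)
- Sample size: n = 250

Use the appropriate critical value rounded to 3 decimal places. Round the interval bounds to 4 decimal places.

Sample proportion: p̂ = 91/250 = 0.364000

Check conditions for normal approximation:
  np̂ = 91 ≥ 10 ✓
  n(1-p̂) = 159 ≥ 10 ✓

The sample is large enough, so use a z-interval (normal approximation) for the proportion.

For 95% confidence, z* = 1.96 (from standard normal table)

Standard error: SE = √(p̂(1-p̂)/n) = √(0.364000×0.636000/250) = 0.03043051

Margin of error: E = z* × SE = 1.96 × 0.03043051 = 0.059644

Z-interval: p̂ ± E = 0.364000 ± 0.059644 = (0.304356, 0.423644)

Rounded to 4 decimal places:

(0.3044, 0.4236)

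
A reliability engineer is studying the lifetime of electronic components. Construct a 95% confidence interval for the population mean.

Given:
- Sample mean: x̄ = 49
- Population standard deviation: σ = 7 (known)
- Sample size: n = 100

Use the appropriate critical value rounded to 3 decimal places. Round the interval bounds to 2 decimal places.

The population standard deviation σ is known, so use a z-interval (standard normal critical value).

For 95% confidence, z* = 1.96 (from standard normal table)

Standard error: SE = σ/√n = 7/√100 = 0.700000

Margin of error: E = z* × SE = 1.96 × 0.700000 = 1.3720

Z-interval: x̄ ± E = 49 ± 1.3720 = (47.6280, 50.3720)

Rounded to 2 decimal places:

(47.63, 50.37)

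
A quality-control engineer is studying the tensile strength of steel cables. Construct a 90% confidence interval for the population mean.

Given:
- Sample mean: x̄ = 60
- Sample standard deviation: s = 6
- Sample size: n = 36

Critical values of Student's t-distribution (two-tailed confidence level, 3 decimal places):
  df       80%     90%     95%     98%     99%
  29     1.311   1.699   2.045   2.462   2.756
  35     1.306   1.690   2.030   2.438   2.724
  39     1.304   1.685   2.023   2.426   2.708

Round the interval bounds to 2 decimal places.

The population standard deviation σ is unknown (only the sample standard deviation s is given), so use a t-interval with df = n - 1 = 36 - 1 = 35.

For 90% confidence with df = 35, t* = 1.690 (from t-table)

Standard error: SE = s/√n = 6/√36 = 1.000000

Margin of error: E = t* × SE = 1.690 × 1.000000 = 1.6900

T-interval: x̄ ± E = 60 ± 1.6900 = (58.3100, 61.6900)

Rounded to 2 decimal places:

(58.31, 61.69)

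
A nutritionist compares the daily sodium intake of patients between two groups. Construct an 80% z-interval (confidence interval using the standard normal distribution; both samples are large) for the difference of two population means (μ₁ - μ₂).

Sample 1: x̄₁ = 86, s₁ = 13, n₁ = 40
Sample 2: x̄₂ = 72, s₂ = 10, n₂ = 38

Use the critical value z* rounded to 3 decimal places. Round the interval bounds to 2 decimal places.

Both samples are large (n₁ = 40 ≥ 30, n₂ = 38 ≥ 30), so a z-interval for the difference of means applies.

Point estimate: x̄₁ - x̄₂ = 86 - 72 = 14

Standard error: SE = √(s₁²/n₁ + s₂²/n₂)
= √(13²/40 + 10²/38)
= √(4.225000 + 2.631579)
= 2.618507

For 80% confidence, z* = 1.282 (from standard normal table)
Margin of error: E = z* × SE = 1.282 × 2.618507 = 3.3569

Z-interval: (x̄₁ - x̄₂) ± E = 14 ± 3.3569 = (10.6431, 17.3569)

Rounded to 2 decimal places:

(10.64, 17.36)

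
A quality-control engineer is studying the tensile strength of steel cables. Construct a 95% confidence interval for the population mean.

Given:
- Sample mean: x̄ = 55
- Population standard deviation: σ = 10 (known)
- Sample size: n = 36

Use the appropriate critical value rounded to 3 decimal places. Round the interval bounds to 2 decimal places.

The population standard deviation σ is known, so use a z-interval (standard normal critical value).

For 95% confidence, z* = 1.96 (from standard normal table)

Standard error: SE = σ/√n = 10/√36 = 1.666667

Margin of error: E = z* × SE = 1.96 × 1.666667 = 3.2667

Z-interval: x̄ ± E = 55 ± 3.2667 = (51.7333, 58.2667)

Rounded to 2 decimal places:

(51.73, 58.27)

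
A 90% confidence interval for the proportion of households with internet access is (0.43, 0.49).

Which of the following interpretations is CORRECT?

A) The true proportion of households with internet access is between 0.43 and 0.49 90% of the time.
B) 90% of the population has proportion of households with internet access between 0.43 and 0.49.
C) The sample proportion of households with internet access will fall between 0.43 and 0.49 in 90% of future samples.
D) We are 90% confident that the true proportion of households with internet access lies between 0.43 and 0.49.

A confidence interval represents our confidence in the procedure, not a probability statement about the parameter.

Key concept: If we repeated this sampling process many times and computed a 90% CI each time, about 90% of those intervals would contain the true population parameter.

For this specific interval (0.43, 0.49):
- Midpoint (point estimate): 0.46
- Margin of error: 0.03

The correct interpretation is the one stating confidence that the true parameter lies in the interval — option D.

D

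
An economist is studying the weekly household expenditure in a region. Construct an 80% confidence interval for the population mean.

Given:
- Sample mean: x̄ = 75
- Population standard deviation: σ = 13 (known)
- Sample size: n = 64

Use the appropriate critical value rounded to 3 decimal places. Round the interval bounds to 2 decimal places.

The population standard deviation σ is known, so use a z-interval (standard normal critical value).

For 80% confidence, z* = 1.282 (from standard normal table)

Standard error: SE = σ/√n = 13/√64 = 1.625000

Margin of error: E = z* × SE = 1.282 × 1.625000 = 2.0833

Z-interval: x̄ ± E = 75 ± 2.0833 = (72.9167, 77.0833)

Rounded to 2 decimal places:

(72.92, 77.08)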